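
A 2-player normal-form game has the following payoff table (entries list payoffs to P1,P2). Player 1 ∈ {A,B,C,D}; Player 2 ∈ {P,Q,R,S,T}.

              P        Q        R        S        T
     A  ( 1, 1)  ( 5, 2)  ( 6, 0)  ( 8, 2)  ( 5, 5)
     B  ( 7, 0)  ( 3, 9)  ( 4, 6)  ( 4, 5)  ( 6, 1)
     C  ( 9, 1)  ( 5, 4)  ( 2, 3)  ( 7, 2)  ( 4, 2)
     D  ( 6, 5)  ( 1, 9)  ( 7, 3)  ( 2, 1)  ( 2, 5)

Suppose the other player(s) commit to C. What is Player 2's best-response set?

P2 best: {Q}

u_2(P vs C) = 1
u_2(Q vs C) = 4
u_2(R vs C) = 3
u_2(S vs C) = 2
u_2(T vs C) = 2
max payoff 4 at {Q}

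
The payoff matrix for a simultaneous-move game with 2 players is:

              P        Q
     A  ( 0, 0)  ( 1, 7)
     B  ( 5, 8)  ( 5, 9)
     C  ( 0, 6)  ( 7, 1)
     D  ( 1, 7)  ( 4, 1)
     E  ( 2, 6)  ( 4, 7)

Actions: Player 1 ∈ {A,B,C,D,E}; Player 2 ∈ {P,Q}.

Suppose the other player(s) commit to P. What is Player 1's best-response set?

u_1(A vs P) = 0
u_1(B vs P) = 5
u_1(C vs P) = 0
u_1(D vs P) = 1
u_1(E vs P) = 2
max payoff 5 at {B}

P1 best: {B}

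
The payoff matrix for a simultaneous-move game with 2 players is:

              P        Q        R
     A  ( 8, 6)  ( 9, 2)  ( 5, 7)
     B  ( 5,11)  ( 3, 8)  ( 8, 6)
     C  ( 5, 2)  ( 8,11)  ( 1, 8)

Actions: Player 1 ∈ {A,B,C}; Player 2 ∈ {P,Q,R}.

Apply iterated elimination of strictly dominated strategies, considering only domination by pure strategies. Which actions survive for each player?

IESDS → P1:{A,B} P2:{P,R}

P1 drop C (A beats it: P:8>5 Q:9>8 R:5>1)
P2 drop Q (P beats it: A:6>2 B:11>8)
P1→{A,B} P2→{P,R}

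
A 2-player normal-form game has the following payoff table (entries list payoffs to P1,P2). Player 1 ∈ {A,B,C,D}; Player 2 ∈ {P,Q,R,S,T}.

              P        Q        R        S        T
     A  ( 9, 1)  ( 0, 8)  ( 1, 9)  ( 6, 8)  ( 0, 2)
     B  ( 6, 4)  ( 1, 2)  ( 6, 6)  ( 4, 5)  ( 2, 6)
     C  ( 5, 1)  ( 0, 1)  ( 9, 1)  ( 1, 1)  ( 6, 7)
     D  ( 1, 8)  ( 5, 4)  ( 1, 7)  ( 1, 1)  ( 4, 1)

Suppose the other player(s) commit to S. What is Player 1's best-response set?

P1 best: {A}

u_1(A vs S) = 6
u_1(B vs S) = 4
u_1(C vs S) = 1
u_1(D vs S) = 1
max payoff 6 at {A}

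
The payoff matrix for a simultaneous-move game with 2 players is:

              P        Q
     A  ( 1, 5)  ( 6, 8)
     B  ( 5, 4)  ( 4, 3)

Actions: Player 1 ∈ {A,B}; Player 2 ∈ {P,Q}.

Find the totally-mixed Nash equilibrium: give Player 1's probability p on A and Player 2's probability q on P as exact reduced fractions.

P1 indiff ⇒ q·1+(1-q)·6 = q·5+(1-q)·4 ⇒ q(-4) = (1-q)(-2) ⇒ q = 1/3
P2 indiff ⇒ p·5+(1-p)·4 = p·8+(1-p)·3 ⇒ p(-3) = (1-p)(-1) ⇒ p = 1/4

P1 mixes 1/4 on A; P2 mixes 1/3 on P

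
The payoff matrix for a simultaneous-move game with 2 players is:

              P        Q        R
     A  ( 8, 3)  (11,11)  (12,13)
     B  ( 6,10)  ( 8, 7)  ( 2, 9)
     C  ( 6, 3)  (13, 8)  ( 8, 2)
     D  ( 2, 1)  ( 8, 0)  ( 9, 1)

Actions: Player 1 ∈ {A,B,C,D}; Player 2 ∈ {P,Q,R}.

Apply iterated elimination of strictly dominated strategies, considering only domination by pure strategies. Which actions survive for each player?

P1 drop B (A beats it: P:8>6 Q:11>8 R:12>2)
P1 drop D (A beats it: P:8>2 Q:11>8 R:12>9)
P2 drop P (Q beats it: A:11>3 C:8>3)
P1→{A,C} P2→{Q,R}

IESDS → P1:{A,C} P2:{Q,R}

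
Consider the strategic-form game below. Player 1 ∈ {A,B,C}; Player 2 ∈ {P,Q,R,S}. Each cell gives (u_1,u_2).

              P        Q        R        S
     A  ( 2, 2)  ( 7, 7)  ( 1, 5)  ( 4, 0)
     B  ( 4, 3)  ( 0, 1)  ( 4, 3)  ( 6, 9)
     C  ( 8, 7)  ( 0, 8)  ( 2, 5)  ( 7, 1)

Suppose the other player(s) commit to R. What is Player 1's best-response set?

u_1(A vs R) = 1
u_1(B vs R) = 4
u_1(C vs R) = 2
max payoff 4 at {B}

BR_1 = {B}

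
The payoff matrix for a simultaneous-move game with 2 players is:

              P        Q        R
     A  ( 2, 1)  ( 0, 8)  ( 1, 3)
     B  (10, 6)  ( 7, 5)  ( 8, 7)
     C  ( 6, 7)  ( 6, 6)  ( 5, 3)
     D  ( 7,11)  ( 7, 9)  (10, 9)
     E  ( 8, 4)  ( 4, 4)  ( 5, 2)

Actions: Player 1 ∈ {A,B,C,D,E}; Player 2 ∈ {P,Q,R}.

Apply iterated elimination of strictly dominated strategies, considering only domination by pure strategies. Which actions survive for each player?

IESDS → P1:{B,D} P2:{P,R}

P1 drop A (B beats it: P:10>2 Q:7>0 R:8>1)
P1 drop C (B beats it: P:10>6 Q:7>6 R:8>5)
P1 drop E (B beats it: P:10>8 Q:7>4 R:8>5)
P2 drop Q (P beats it: B:6>5 D:11>9)
P1→{B,D} P2→{P,R}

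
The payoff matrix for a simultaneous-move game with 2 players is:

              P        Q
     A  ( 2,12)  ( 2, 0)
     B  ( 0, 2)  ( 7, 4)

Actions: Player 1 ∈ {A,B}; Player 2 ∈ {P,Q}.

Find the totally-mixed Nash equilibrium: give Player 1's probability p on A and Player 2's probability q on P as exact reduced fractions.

P1 indiff ⇒ q·2+(1-q)·2 = q·0+(1-q)·7 ⇒ q(2) = (1-q)(5) ⇒ q = 5/7
P2 indiff ⇒ p·12+(1-p)·2 = p·0+(1-p)·4 ⇒ p(12) = (1-p)(2) ⇒ p = 1/7

P1 mixes 1/7 on A; P2 mixes 5/7 on P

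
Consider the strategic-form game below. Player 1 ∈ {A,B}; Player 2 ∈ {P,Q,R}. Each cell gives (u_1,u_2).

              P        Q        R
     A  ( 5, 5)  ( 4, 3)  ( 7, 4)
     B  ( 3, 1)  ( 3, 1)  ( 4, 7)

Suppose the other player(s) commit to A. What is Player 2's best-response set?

argmax u_2 = {P}

u_2(P vs A) = 5
u_2(Q vs A) = 3
u_2(R vs A) = 4
max payoff 5 at {P}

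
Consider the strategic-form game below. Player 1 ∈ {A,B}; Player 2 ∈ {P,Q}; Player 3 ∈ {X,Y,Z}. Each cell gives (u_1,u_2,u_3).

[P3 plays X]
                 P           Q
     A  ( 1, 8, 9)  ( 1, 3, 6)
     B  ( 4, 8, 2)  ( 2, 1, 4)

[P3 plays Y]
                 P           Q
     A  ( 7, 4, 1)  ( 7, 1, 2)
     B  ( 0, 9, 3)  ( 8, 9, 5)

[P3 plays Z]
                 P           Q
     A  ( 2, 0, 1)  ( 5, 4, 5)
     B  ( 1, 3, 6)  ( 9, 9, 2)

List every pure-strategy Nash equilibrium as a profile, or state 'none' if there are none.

(A,P,X): not NE [P1→B gives 4>1]
(A,P,Y): not NE [P3→X gives 9>1]
(A,P,Z): not NE [P2→Q gives 4>0; P3→X gives 9>1]
(A,Q,X): not NE [P1→B gives 2>1; P2→P gives 8>3]
(A,Q,Y): not NE [P1→B gives 8>7; P2→P gives 4>1; P3→X gives 6>2]
(A,Q,Z): not NE [P1→B gives 9>5; P3→X gives 6>5]
(B,P,X): not NE [P3→Z gives 6>2]
(B,P,Y): not NE [P1→A gives 7>0; P3→Z gives 6>3]
(B,P,Z): not NE [P1→A gives 2>1; P2→Q gives 9>3]
(B,Q,X): not NE [P2→P gives 8>1; P3→Y gives 5>4]
(B,Q,Y): NE
(B,Q,Z): not NE [P3→Y gives 5>2]

Nash profiles: (B,Q,Y)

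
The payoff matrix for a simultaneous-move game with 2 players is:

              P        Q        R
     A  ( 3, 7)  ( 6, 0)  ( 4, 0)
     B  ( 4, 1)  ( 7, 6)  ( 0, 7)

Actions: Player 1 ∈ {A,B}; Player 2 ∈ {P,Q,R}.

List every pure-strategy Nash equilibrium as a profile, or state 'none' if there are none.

(A,P): not NE [P1→B gives 4>3]
(A,Q): not NE [P1→B gives 7>6; P2→P gives 7>0]
(A,R): not NE [P2→P gives 7>0]
(B,P): not NE [P2→R gives 7>1]
(B,Q): not NE [P2→R gives 7>6]
(B,R): not NE [P1→A gives 4>0]

No pure NE.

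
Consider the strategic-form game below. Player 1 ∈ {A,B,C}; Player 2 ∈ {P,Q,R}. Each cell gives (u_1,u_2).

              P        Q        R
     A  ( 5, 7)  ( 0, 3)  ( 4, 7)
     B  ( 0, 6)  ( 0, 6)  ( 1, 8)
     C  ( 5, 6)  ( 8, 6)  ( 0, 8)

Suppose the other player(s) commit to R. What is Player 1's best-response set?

u_1(A vs R) = 4
u_1(B vs R) = 1
u_1(C vs R) = 0
max payoff 4 at {A}

BR_1 = {A}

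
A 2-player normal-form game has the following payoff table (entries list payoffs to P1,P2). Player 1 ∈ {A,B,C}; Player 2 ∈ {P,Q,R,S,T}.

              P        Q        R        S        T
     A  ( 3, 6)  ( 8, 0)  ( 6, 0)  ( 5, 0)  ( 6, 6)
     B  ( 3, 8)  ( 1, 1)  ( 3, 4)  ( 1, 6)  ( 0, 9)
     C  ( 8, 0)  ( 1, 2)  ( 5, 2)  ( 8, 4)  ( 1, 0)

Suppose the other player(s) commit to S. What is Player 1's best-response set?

P1 best: {C}

u_1(A vs S) = 5
u_1(B vs S) = 1
u_1(C vs S) = 8
max payoff 8 at {C}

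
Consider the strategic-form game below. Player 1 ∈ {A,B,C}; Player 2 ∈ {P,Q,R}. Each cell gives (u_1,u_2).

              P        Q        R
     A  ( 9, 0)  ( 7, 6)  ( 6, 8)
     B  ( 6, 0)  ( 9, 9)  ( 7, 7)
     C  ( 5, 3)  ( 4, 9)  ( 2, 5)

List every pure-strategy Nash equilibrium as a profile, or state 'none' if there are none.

(A,P): not NE [P2→R gives 8>0]
(A,Q): not NE [P1→B gives 9>7; P2→R gives 8>6]
(A,R): not NE [P1→B gives 7>6]
(B,P): not NE [P1→A gives 9>6; P2→Q gives 9>0]
(B,Q): NE
(B,R): not NE [P2→Q gives 9>7]
(C,P): not NE [P1→A gives 9>5; P2→Q gives 9>3]
(C,Q): not NE [P1→B gives 9>4]
(C,R): not NE [P1→B gives 7>2; P2→Q gives 9>5]

PSNE = {(B,Q)}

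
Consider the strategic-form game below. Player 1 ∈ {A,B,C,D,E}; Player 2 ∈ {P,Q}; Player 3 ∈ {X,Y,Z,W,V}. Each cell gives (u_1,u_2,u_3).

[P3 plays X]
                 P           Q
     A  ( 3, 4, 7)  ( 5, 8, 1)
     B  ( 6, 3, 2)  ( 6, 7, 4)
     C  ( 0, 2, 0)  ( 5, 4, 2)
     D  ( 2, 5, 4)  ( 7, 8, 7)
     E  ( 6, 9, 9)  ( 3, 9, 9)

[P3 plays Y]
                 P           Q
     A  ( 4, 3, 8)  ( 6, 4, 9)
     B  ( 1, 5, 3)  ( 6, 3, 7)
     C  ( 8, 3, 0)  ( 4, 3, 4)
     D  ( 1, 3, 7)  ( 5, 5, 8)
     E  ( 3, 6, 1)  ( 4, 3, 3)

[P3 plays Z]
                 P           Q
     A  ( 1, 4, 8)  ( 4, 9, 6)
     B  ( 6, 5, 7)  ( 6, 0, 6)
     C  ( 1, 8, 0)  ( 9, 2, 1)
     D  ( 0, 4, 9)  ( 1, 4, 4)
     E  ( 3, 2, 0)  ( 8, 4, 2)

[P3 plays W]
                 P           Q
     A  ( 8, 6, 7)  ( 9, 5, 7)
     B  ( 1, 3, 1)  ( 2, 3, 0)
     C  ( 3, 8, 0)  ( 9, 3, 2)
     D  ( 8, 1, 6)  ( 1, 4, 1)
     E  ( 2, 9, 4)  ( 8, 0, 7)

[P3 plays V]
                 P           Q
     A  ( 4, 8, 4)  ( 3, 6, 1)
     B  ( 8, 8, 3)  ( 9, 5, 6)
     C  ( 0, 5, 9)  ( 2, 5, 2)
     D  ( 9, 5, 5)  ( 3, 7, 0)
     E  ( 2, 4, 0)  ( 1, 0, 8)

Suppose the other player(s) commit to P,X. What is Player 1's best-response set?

u_1(A vs P,X) = 3
u_1(B vs P,X) = 6
u_1(C vs P,X) = 0
u_1(D vs P,X) = 2
u_1(E vs P,X) = 6
max payoff 6 at {B,E}

P1 best: {B,E}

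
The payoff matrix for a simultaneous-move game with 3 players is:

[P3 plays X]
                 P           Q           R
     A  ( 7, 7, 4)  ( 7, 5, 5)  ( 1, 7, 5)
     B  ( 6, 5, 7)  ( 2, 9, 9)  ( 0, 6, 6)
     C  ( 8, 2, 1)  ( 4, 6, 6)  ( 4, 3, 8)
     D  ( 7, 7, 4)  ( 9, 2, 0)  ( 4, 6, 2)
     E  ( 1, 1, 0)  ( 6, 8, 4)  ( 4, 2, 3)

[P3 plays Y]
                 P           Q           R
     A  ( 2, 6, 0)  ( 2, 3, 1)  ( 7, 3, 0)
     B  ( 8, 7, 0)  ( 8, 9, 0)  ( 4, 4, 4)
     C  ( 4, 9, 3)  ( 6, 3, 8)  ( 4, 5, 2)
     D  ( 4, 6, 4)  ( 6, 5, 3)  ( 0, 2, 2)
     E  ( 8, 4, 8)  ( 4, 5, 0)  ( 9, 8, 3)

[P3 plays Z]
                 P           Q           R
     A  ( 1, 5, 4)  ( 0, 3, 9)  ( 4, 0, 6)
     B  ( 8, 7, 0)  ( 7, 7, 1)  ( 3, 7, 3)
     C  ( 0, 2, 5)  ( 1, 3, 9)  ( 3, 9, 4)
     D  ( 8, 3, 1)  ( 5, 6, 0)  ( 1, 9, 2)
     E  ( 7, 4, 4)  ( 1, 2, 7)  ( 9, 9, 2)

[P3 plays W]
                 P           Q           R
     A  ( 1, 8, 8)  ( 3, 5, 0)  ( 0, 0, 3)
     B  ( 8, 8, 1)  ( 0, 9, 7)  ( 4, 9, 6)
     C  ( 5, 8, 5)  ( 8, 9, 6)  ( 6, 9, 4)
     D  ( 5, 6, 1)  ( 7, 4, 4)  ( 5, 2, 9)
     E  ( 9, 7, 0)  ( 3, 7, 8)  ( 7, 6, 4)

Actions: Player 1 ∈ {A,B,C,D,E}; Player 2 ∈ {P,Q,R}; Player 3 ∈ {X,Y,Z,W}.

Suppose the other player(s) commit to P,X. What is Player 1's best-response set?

u_1(A vs P,X) = 7
u_1(B vs P,X) = 6
u_1(C vs P,X) = 8
u_1(D vs P,X) = 7
u_1(E vs P,X) = 1
max payoff 8 at {C}

P1 best: {C}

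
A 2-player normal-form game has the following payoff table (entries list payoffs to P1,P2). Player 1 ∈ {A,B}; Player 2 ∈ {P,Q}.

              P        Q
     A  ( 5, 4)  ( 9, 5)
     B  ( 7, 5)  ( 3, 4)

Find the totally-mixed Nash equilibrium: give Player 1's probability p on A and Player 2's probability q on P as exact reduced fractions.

P1 indiff ⇒ q·5+(1-q)·9 = q·7+(1-q)·3 ⇒ q(-2) = (1-q)(-6) ⇒ q = 3/4
P2 indiff ⇒ p·4+(1-p)·5 = p·5+(1-p)·4 ⇒ p(-1) = (1-p)(-1) ⇒ p = 1/2

p=1/2, q=3/4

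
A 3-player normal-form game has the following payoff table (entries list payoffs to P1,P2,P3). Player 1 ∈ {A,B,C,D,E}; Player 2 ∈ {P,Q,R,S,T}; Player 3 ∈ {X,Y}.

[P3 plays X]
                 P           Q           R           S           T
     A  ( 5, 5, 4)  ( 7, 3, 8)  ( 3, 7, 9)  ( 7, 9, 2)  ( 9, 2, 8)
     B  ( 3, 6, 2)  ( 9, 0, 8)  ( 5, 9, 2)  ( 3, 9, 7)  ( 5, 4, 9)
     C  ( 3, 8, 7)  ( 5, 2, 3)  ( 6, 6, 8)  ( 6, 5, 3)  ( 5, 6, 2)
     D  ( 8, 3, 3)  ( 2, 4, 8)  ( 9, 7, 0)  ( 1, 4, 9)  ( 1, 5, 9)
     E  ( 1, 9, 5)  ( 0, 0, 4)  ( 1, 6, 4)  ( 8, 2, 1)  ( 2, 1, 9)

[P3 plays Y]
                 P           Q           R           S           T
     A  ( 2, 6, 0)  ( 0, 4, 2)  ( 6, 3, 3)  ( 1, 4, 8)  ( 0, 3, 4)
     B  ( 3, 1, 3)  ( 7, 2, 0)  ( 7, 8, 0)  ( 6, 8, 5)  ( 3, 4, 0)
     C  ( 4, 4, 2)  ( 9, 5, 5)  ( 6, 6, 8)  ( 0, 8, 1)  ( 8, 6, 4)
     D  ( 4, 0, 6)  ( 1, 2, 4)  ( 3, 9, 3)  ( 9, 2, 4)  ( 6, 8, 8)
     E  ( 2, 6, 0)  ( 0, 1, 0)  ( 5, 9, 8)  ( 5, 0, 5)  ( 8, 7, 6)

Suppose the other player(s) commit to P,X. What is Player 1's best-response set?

P1 best: {D}

u_1(A vs P,X) = 5
u_1(B vs P,X) = 3
u_1(C vs P,X) = 3
u_1(D vs P,X) = 8
u_1(E vs P,X) = 1
max payoff 8 at {D}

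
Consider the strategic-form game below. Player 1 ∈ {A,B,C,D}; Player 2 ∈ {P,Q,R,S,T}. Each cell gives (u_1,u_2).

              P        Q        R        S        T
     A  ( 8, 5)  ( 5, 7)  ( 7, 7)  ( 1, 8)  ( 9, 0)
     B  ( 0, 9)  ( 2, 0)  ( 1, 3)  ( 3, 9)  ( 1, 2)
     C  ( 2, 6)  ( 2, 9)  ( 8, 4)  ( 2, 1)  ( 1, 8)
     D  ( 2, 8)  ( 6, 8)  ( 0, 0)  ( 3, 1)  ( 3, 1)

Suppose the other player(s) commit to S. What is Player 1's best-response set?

u_1(A vs S) = 1
u_1(B vs S) = 3
u_1(C vs S) = 2
u_1(D vs S) = 3
max payoff 3 at {B,D}

argmax u_1 = {B,D}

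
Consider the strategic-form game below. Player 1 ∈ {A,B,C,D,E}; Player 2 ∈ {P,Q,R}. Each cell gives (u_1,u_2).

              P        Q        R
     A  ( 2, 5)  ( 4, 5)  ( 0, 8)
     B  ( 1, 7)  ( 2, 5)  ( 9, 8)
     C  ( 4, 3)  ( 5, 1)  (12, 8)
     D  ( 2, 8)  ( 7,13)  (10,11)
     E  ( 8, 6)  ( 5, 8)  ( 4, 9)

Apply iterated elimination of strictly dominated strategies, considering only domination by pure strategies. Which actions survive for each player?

IESDS → P1:{C,D} P2:{Q,R}

P1 drop A (C beats it: P:4>2 Q:5>4 R:12>0)
P1 drop B (C beats it: P:4>1 Q:5>2 R:12>9)
P2 drop P (R beats it: C:8>3 D:11>8 E:9>6)
P1 drop E (D beats it: Q:7>5 R:10>4)
P1→{C,D} P2→{Q,R}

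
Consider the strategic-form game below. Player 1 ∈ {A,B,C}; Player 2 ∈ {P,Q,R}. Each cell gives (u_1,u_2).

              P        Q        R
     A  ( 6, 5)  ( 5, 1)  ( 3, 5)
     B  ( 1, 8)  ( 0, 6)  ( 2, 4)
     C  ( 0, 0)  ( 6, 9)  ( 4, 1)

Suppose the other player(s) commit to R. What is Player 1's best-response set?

P1 best: {C}

u_1(A vs R) = 3
u_1(B vs R) = 2
u_1(C vs R) = 4
max payoff 4 at {C}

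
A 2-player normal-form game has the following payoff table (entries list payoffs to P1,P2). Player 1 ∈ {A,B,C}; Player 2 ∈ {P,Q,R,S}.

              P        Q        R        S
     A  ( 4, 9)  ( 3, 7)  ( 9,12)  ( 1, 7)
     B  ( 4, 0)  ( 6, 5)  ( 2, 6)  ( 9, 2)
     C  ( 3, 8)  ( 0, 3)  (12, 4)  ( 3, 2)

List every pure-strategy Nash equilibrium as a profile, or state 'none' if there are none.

(A,P): not NE [P2→R gives 12>9]
(A,Q): not NE [P1→B gives 6>3; P2→R gives 12>7]
(A,R): not NE [P1→C gives 12>9]
(A,S): not NE [P1→B gives 9>1; P2→R gives 12>7]
(B,P): not NE [P2→R gives 6>0]
(B,Q): not NE [P2→R gives 6>5]
(B,R): not NE [P1→C gives 12>2]
(B,S): not NE [P2→R gives 6>2]
(C,P): not NE [P1→B gives 4>3]
(C,Q): not NE [P1→B gives 6>0; P2→P gives 8>3]
(C,R): not NE [P2→P gives 8>4]
(C,S): not NE [P1→B gives 9>3; P2→P gives 8>2]

Equilibria: none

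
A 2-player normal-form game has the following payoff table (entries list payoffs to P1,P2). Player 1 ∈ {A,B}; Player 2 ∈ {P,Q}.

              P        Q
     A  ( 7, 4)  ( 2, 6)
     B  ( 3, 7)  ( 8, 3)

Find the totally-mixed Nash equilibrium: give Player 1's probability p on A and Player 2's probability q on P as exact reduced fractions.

P1 mixes 2/3 on A; P2 mixes 3/5 on P

P1 indiff ⇒ q·7+(1-q)·2 = q·3+(1-q)·8 ⇒ q(4) = (1-q)(6) ⇒ q = 3/5
P2 indiff ⇒ p·4+(1-p)·7 = p·6+(1-p)·3 ⇒ p(-2) = (1-p)(-4) ⇒ p = 2/3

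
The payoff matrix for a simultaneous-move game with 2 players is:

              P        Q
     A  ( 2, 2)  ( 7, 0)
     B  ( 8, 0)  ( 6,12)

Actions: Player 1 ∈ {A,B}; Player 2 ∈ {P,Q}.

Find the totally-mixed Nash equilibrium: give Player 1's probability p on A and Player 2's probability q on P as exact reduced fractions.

p=6/7, q=1/7

P1 indiff ⇒ q·2+(1-q)·7 = q·8+(1-q)·6 ⇒ q(-6) = (1-q)(-1) ⇒ q = 1/7
P2 indiff ⇒ p·2+(1-p)·0 = p·0+(1-p)·12 ⇒ p(2) = (1-p)(12) ⇒ p = 6/7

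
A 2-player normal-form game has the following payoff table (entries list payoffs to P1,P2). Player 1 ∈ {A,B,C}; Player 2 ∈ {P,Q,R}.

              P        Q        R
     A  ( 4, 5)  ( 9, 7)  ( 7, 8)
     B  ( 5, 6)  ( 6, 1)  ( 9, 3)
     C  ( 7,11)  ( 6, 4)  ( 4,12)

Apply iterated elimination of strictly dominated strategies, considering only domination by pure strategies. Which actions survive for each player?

P2 drop Q (R beats it: A:8>7 B:3>1 C:12>4)
P1 drop A (B beats it: P:5>4 R:9>7)
P1→{B,C} P2→{P,R}

Survivors P1:{B,C} P2:{P,R}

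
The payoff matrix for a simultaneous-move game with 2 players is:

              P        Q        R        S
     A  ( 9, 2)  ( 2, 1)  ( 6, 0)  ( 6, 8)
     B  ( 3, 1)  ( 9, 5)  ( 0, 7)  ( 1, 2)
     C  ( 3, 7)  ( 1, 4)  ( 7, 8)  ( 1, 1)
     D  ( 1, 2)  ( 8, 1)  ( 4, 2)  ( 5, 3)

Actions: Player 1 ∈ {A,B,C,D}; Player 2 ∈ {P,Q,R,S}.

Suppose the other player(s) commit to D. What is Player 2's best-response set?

BR_2 = {S}

u_2(P vs D) = 2
u_2(Q vs D) = 1
u_2(R vs D) = 2
u_2(S vs D) = 3
max payoff 3 at {S}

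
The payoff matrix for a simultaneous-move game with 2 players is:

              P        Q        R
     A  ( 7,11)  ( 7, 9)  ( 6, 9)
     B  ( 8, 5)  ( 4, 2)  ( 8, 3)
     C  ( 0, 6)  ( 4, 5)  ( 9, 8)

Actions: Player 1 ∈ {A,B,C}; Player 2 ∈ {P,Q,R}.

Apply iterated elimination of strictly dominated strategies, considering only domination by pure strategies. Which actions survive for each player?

P2 drop Q (P beats it: A:11>9 B:5>2 C:6>5)
P1 drop A (B beats it: P:8>7 R:8>6)
P1→{B,C} P2→{P,R}

Survivors P1:{B,C} P2:{P,R}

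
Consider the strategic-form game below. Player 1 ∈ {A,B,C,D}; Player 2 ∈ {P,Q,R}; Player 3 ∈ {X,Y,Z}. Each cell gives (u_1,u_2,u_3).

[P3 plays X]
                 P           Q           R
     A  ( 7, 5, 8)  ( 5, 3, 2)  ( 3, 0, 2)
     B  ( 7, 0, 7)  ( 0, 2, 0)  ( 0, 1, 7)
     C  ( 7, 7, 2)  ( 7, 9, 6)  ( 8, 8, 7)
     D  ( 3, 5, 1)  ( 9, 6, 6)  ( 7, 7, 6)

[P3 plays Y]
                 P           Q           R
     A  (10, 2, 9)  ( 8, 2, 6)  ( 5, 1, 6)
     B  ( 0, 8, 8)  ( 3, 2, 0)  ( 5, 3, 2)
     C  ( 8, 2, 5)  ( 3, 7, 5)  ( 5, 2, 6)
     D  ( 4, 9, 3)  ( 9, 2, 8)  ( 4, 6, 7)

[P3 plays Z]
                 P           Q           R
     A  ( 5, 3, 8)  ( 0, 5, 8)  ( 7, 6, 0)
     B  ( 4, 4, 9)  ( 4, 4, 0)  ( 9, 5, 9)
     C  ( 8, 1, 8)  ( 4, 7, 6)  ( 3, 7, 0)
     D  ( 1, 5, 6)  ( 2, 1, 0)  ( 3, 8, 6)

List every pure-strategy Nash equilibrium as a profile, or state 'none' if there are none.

PSNE = {(A,P,Y), (B,R,Z), (C,Q,Z)}

(A,P,X): not NE [P3→Y gives 9>8]
(A,P,Y): NE
(A,P,Z): not NE [P1→C gives 8>5; P2→R gives 6>3; P3→Y gives 9>8]
(A,Q,X): not NE [P1→D gives 9>5; P2→P gives 5>3; P3→Z gives 8>2]
(A,Q,Y): not NE [P1→D gives 9>8; P3→Z gives 8>6]
(A,Q,Z): not NE [P1→C gives 4>0; P2→R gives 6>5]
(A,R,X): not NE [P1→C gives 8>3; P2→P gives 5>0; P3→Y gives 6>2]
(A,R,Y): not NE [P2→Q gives 2>1]
(A,R,Z): not NE [P1→B gives 9>7; P3→Y gives 6>0]
(B,P,X): not NE [P2→Q gives 2>0; P3→Z gives 9>7]
(B,P,Y): not NE [P1→A gives 10>0; P3→Z gives 9>8]
(B,P,Z): not NE [P1→C gives 8>4; P2→R gives 5>4]
(B,Q,X): not NE [P1→D gives 9>0]
(B,Q,Y): not NE [P1→D gives 9>3; P2→P gives 8>2]
(B,Q,Z): not NE [P2→R gives 5>4]
(B,R,X): not NE [P1→C gives 8>0; P2→Q gives 2>1; P3→Z gives 9>7]
(B,R,Y): not NE [P2→P gives 8>3; P3→Z gives 9>2]
(B,R,Z): NE
(C,P,X): not NE [P2→Q gives 9>7; P3→Z gives 8>2]
(C,P,Y): not NE [P1→A gives 10>8; P2→Q gives 7>2; P3→Z gives 8>5]
(C,P,Z): not NE [P2→R gives 7>1]
(C,Q,X): not NE [P1→D gives 9>7]
(C,Q,Y): not NE [P1→D gives 9>3; P3→Z gives 6>5]
(C,Q,Z): NE
(C,R,X): not NE [P2→Q gives 9>8]
(C,R,Y): not NE [P2→Q gives 7>2; P3→X gives 7>6]
(C,R,Z): not NE [P1→B gives 9>3; P3→X gives 7>0]
(D,P,X): not NE [P1→C gives 7>3; P2→R gives 7>5; P3→Z gives 6>1]
(D,P,Y): not NE [P1→A gives 10>4; P3→Z gives 6>3]
(D,P,Z): not NE [P1→C gives 8>1; P2→R gives 8>5]
(D,Q,X): not NE [P2→R gives 7>6; P3→Y gives 8>6]
(D,Q,Y): not NE [P2→P gives 9>2]
(D,Q,Z): not NE [P1→C gives 4>2; P2→R gives 8>1; P3→Y gives 8>0]
(D,R,X): not NE [P1→C gives 8>7; P3→Y gives 7>6]
(D,R,Y): not NE [P1→C gives 5>4; P2→P gives 9>6]
(D,R,Z): not NE [P1→B gives 9>3; P3→Y gives 7>6]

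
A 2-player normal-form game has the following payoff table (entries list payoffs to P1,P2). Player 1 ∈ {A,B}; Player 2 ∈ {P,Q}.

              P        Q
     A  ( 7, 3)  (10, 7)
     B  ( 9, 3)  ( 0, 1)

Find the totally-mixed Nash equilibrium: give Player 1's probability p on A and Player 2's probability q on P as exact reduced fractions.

P1 mixes 1/3 on A; P2 mixes 5/6 on P

P1 indiff ⇒ q·7+(1-q)·10 = q·9+(1-q)·0 ⇒ q(-2) = (1-q)(-10) ⇒ q = 5/6
P2 indiff ⇒ p·3+(1-p)·3 = p·7+(1-p)·1 ⇒ p(-4) = (1-p)(-2) ⇒ p = 1/3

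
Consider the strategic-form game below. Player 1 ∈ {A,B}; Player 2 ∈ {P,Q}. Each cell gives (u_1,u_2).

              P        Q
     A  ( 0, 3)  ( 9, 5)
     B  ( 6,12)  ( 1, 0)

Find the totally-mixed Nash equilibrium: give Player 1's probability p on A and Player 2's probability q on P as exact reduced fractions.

P1 indiff ⇒ q·0+(1-q)·9 = q·6+(1-q)·1 ⇒ q(-6) = (1-q)(-8) ⇒ q = 4/7
P2 indiff ⇒ p·3+(1-p)·12 = p·5+(1-p)·0 ⇒ p(-2) = (1-p)(-12) ⇒ p = 6/7

(p,q) = (6/7, 4/7)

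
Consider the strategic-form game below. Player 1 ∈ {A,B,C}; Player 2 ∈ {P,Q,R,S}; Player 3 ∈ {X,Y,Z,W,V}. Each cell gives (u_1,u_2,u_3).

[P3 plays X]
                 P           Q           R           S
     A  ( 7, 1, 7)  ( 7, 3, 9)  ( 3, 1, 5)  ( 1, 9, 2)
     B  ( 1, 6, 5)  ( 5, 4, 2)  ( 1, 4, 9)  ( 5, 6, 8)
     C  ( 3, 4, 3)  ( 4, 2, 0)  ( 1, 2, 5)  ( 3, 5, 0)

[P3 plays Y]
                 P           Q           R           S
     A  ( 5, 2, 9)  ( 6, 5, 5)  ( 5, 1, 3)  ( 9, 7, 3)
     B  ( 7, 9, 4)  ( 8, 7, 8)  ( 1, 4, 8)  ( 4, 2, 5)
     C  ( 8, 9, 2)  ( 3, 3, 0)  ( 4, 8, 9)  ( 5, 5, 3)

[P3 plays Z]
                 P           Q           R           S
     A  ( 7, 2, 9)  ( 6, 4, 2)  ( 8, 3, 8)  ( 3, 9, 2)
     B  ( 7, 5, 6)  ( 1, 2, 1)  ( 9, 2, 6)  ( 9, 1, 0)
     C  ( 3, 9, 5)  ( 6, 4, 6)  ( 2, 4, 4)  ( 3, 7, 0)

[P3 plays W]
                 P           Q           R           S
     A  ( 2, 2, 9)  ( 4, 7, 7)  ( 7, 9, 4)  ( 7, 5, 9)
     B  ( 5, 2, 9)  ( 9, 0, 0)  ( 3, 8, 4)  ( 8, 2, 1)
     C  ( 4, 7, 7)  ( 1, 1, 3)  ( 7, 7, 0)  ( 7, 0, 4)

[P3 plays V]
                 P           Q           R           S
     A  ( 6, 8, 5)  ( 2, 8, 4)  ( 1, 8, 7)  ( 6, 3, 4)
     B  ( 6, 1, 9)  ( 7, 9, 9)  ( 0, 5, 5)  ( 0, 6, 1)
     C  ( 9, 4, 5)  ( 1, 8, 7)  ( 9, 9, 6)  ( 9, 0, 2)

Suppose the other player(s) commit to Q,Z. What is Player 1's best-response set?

u_1(A vs Q,Z) = 6
u_1(B vs Q,Z) = 1
u_1(C vs Q,Z) = 6
max payoff 6 at {A,C}

BR_1 = {A,C}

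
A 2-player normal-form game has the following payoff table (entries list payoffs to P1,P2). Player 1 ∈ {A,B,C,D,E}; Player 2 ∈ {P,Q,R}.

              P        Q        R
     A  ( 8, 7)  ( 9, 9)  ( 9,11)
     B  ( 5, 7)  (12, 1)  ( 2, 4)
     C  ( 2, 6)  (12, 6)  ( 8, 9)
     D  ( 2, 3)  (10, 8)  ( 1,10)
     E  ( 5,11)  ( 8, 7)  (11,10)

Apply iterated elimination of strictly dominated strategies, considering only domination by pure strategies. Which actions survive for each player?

P1 drop D (B beats it: P:5>2 Q:12>10 R:2>1)
P2 drop Q (R beats it: A:11>9 B:4>1 C:9>6 E:10>7)
P1 drop B (A beats it: P:8>5 R:9>2)
P1 drop C (A beats it: P:8>2 R:9>8)
P1→{A,E} P2→{P,R}

IESDS → P1:{A,E} P2:{P,R}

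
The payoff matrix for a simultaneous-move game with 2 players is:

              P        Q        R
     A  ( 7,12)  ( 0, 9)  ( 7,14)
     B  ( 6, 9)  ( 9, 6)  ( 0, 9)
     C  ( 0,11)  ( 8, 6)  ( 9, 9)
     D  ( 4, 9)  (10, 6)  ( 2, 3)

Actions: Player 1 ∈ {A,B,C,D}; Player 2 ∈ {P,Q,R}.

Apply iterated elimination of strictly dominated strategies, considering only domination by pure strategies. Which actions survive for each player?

Survivors P1:{A,C} P2:{P,R}

P2 drop Q (P beats it: A:12>9 B:9>6 C:11>6 D:9>6)
P1 drop B (A beats it: P:7>6 R:7>0)
P1 drop D (A beats it: P:7>4 R:7>2)
P1→{A,C} P2→{P,R}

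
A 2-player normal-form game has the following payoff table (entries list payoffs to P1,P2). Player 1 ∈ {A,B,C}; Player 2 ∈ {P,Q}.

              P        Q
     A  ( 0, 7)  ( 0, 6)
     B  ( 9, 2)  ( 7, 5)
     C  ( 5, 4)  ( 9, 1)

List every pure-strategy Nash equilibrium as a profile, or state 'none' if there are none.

No pure NE.

(A,P): not NE [P1→B gives 9>0]
(A,Q): not NE [P1→C gives 9>0; P2→P gives 7>6]
(B,P): not NE [P2→Q gives 5>2]
(B,Q): not NE [P1→C gives 9>7]
(C,P): not NE [P1→B gives 9>5]
(C,Q): not NE [P2→P gives 4>1]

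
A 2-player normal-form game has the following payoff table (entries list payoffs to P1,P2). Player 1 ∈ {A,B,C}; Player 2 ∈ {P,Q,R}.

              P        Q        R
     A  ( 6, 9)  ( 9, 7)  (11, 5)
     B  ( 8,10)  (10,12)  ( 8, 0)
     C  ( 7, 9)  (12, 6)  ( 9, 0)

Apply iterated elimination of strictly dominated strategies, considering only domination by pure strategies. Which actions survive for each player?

P2 drop R (P beats it: A:9>5 B:10>0 C:9>0)
P1 drop A (B beats it: P:8>6 Q:10>9)
P1→{B,C} P2→{P,Q}

Remaining: P1:{B,C} P2:{P,Q}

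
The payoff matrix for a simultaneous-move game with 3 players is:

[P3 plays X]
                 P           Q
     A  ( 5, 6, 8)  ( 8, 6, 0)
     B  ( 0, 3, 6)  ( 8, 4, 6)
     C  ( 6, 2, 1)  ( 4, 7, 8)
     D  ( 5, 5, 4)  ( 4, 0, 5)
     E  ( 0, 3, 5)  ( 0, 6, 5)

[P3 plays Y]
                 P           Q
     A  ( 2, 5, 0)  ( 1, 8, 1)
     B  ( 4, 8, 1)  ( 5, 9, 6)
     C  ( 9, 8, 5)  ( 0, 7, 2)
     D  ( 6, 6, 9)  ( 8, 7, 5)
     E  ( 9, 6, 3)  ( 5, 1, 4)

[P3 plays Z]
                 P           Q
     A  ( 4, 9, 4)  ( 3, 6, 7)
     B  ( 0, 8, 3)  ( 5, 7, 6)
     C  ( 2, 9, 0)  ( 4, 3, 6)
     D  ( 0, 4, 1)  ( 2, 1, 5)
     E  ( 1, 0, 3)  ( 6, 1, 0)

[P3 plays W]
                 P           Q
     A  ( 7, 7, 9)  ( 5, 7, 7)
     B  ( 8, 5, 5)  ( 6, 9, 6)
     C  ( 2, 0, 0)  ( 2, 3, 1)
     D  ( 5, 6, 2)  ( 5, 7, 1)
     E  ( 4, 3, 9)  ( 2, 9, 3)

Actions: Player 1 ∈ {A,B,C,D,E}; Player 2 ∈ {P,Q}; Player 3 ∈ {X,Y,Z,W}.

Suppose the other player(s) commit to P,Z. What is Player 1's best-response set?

u_1(A vs P,Z) = 4
u_1(B vs P,Z) = 0
u_1(C vs P,Z) = 2
u_1(D vs P,Z) = 0
u_1(E vs P,Z) = 1
max payoff 4 at {A}

BR_1 = {A}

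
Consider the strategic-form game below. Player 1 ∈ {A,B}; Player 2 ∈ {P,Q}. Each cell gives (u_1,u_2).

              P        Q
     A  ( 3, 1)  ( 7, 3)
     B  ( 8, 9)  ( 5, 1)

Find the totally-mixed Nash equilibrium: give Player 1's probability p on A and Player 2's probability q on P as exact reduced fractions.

(p,q) = (4/5, 2/7)

P1 indiff ⇒ q·3+(1-q)·7 = q·8+(1-q)·5 ⇒ q(-5) = (1-q)(-2) ⇒ q = 2/7
P2 indiff ⇒ p·1+(1-p)·9 = p·3+(1-p)·1 ⇒ p(-2) = (1-p)(-8) ⇒ p = 4/5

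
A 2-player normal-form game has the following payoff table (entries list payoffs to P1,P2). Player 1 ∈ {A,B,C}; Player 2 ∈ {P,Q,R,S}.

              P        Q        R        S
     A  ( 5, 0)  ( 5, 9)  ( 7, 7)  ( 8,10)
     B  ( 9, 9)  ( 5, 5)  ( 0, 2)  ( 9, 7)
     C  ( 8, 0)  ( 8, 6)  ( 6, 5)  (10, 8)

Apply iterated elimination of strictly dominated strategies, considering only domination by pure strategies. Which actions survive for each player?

P2 drop Q (S beats it: A:10>9 B:7>5 C:8>6)
P2 drop R (S beats it: A:10>7 B:7>2 C:8>5)
P1 drop A (B beats it: P:9>5 S:9>8)
P1→{B,C} P2→{P,S}

IESDS → P1:{B,C} P2:{P,S}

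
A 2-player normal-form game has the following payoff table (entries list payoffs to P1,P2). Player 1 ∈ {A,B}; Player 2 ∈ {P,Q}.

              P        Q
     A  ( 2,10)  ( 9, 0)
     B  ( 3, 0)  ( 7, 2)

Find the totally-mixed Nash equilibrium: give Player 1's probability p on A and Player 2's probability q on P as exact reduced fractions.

P1 indiff ⇒ q·2+(1-q)·9 = q·3+(1-q)·7 ⇒ q(-1) = (1-q)(-2) ⇒ q = 2/3
P2 indiff ⇒ p·10+(1-p)·0 = p·0+(1-p)·2 ⇒ p(10) = (1-p)(2) ⇒ p = 1/6

(p,q) = (1/6, 2/3)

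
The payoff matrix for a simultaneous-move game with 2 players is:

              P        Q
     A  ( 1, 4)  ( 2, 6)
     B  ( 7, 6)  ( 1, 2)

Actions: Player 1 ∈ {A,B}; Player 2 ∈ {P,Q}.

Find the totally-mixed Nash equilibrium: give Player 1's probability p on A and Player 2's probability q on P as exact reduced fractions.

P1 mixes 2/3 on A; P2 mixes 1/7 on P

P1 indiff ⇒ q·1+(1-q)·2 = q·7+(1-q)·1 ⇒ q(-6) = (1-q)(-1) ⇒ q = 1/7
P2 indiff ⇒ p·4+(1-p)·6 = p·6+(1-p)·2 ⇒ p(-2) = (1-p)(-4) ⇒ p = 2/3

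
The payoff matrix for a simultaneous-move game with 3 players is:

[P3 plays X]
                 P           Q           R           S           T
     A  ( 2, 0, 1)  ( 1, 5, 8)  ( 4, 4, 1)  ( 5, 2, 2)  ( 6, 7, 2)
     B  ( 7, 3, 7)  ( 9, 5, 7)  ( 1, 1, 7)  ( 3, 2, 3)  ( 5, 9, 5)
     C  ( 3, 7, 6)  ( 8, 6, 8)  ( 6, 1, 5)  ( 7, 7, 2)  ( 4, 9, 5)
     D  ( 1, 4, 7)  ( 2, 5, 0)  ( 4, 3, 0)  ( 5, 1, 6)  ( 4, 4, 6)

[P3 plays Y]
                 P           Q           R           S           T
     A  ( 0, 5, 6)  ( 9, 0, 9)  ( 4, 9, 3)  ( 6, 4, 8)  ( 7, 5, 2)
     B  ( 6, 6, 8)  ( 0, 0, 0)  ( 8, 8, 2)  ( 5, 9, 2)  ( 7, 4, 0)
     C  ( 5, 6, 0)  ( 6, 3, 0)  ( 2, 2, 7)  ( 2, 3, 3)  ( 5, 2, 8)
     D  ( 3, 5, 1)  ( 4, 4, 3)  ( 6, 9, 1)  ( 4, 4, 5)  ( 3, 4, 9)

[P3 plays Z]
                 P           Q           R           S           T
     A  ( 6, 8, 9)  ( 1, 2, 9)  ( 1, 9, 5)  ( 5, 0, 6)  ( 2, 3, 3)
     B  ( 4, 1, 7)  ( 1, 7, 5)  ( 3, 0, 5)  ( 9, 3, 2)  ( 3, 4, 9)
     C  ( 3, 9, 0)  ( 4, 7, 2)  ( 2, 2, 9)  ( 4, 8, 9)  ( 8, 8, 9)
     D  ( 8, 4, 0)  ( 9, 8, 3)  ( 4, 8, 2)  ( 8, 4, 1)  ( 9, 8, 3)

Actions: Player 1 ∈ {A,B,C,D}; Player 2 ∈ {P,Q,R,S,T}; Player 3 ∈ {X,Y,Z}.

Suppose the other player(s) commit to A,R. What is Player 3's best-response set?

u_3(X vs A,R) = 1
u_3(Y vs A,R) = 3
u_3(Z vs A,R) = 5
max payoff 5 at {Z}

BR_3 = {Z}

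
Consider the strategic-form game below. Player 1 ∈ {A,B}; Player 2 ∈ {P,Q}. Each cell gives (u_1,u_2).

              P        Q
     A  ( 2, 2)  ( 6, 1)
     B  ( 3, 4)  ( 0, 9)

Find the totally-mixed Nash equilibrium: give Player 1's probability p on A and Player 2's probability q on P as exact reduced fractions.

p=5/6, q=6/7

P1 indiff ⇒ q·2+(1-q)·6 = q·3+(1-q)·0 ⇒ q(-1) = (1-q)(-6) ⇒ q = 6/7
P2 indiff ⇒ p·2+(1-p)·4 = p·1+(1-p)·9 ⇒ p(1) = (1-p)(5) ⇒ p = 5/6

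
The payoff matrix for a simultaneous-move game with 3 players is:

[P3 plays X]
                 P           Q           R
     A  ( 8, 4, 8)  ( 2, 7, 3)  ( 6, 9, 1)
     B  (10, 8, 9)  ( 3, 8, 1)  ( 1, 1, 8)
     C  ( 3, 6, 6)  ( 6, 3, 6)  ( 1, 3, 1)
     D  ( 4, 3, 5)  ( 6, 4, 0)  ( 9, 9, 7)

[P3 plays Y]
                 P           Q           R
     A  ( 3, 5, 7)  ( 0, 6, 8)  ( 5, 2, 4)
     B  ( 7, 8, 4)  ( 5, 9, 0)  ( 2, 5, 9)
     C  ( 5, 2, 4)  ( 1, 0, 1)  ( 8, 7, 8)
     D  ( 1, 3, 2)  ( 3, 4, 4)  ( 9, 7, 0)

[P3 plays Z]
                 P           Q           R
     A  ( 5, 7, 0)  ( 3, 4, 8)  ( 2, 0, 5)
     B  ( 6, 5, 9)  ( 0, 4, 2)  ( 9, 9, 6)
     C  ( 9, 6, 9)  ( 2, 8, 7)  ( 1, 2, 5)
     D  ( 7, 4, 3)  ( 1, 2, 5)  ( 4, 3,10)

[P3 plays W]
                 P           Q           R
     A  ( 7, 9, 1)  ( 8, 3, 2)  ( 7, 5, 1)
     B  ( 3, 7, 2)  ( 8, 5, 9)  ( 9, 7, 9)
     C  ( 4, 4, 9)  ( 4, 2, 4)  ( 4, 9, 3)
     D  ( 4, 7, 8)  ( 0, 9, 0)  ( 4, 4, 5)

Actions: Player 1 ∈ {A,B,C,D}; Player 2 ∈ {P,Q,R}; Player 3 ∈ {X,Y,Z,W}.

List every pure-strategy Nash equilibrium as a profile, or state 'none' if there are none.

NE set: (B,P,X), (B,R,W)

(A,P,X): not NE [P1→B gives 10>8; P2→R gives 9>4]
(A,P,Y): not NE [P1→B gives 7>3; P2→Q gives 6>5; P3→X gives 8>7]
(A,P,Z): not NE [P1→C gives 9>5; P3→X gives 8>0]
(A,P,W): not NE [P3→X gives 8>1]
(A,Q,X): not NE [P1→D gives 6>2; P2→R gives 9>7; P3→Z gives 8>3]
(A,Q,Y): not NE [P1→B gives 5>0]
(A,Q,Z): not NE [P2→P gives 7>4]
(A,Q,W): not NE [P2→P gives 9>3; P3→Z gives 8>2]
(A,R,X): not NE [P1→D gives 9>6; P3→Z gives 5>1]
(A,R,Y): not NE [P1→D gives 9>5; P2→Q gives 6>2; P3→Z gives 5>4]
(A,R,Z): not NE [P1→B gives 9>2; P2→P gives 7>0]
(A,R,W): not NE [P1→B gives 9>7; P2→P gives 9>5; P3→Z gives 5>1]
(B,P,X): NE
(B,P,Y): not NE [P2→Q gives 9>8; P3→Z gives 9>4]
(B,P,Z): not NE [P1→C gives 9>6; P2→R gives 9>5]
(B,P,W): not NE [P1→A gives 7>3; P3→Z gives 9>2]
(B,Q,X): not NE [P1→D gives 6>3; P3→W gives 9>1]
(B,Q,Y): not NE [P3→W gives 9>0]
(B,Q,Z): not NE [P1→A gives 3>0; P2→R gives 9>4; P3→W gives 9>2]
(B,Q,W): not NE [P2→R gives 7>5]
(B,R,X): not NE [P1→D gives 9>1; P2→Q gives 8>1; P3→W gives 9>8]
(B,R,Y): not NE [P1→D gives 9>2; P2→Q gives 9>5]
(B,R,Z): not NE [P3→W gives 9>6]
(B,R,W): NE
(C,P,X): not NE [P1→B gives 10>3; P3→W gives 9>6]
(C,P,Y): not NE [P1→B gives 7>5; P2→R gives 7>2; P3→W gives 9>4]
(C,P,Z): not NE [P2→Q gives 8>6]
(C,P,W): not NE [P1→A gives 7>4; P2→R gives 9>4]
(C,Q,X): not NE [P2→P gives 6>3; P3→Z gives 7>6]
(C,Q,Y): not NE [P1→B gives 5>1; P2→R gives 7>0; P3→Z gives 7>1]
(C,Q,Z): not NE [P1→A gives 3>2]
(C,Q,W): not NE [P1→B gives 8>4; P2→R gives 9>2; P3→Z gives 7>4]
(C,R,X): not NE [P1→D gives 9>1; P2→P gives 6>3; P3→Y gives 8>1]
(C,R,Y): not NE [P1→D gives 9>8]
(C,R,Z): not NE [P1→B gives 9>1; P2→Q gives 8>2; P3→Y gives 8>5]
(C,R,W): not NE [P1→B gives 9>4; P3→Y gives 8>3]
(D,P,X): not NE [P1→B gives 10>4; P2→R gives 9>3; P3→W gives 8>5]
(D,P,Y): not NE [P1→B gives 7>1; P2→R gives 7>3; P3→W gives 8>2]
(D,P,Z): not NE [P1→C gives 9>7; P3→W gives 8>3]
(D,P,W): not NE [P1→A gives 7>4; P2→Q gives 9>7]
(D,Q,X): not NE [P2→R gives 9>4; P3→Z gives 5>0]
(D,Q,Y): not NE [P1→B gives 5>3; P2→R gives 7>4; P3→Z gives 5>4]
(D,Q,Z): not NE [P1→A gives 3>1; P2→P gives 4>2]
(D,Q,W): not NE [P1→B gives 8>0; P3→Z gives 5>0]
(D,R,X): not NE [P3→Z gives 10>7]
(D,R,Y): not NE [P3→Z gives 10>0]
(D,R,Z): not NE [P1→B gives 9>4; P2→P gives 4>3]
(D,R,W): not NE [P1→B gives 9>4; P2→Q gives 9>4; P3→Z gives 10>5]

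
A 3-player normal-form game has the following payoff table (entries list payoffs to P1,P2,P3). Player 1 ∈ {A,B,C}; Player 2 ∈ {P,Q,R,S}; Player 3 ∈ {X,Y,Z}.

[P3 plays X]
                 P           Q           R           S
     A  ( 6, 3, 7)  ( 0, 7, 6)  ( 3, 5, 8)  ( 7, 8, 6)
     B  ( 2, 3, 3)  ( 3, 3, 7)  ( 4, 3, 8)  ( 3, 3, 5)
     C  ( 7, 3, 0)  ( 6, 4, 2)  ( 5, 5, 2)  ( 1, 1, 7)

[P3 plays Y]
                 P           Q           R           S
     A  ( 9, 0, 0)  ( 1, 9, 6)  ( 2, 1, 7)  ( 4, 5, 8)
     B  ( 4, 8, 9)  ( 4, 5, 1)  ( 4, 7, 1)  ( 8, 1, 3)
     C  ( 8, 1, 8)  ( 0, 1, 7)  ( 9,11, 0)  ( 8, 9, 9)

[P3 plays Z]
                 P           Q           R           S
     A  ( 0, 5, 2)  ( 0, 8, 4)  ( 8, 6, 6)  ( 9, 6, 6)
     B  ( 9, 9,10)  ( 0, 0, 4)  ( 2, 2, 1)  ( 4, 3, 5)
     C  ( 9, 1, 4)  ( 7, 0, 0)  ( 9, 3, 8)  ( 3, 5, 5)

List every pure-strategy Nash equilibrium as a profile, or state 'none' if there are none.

PSNE = {(B,P,Z)}

(A,P,X): not NE [P1→C gives 7>6; P2→S gives 8>3]
(A,P,Y): not NE [P2→Q gives 9>0; P3→X gives 7>0]
(A,P,Z): not NE [P1→C gives 9>0; P2→Q gives 8>5; P3→X gives 7>2]
(A,Q,X): not NE [P1→C gives 6>0; P2→S gives 8>7]
(A,Q,Y): not NE [P1→B gives 4>1]
(A,Q,Z): not NE [P1→C gives 7>0; P3→Y gives 6>4]
(A,R,X): not NE [P1→C gives 5>3; P2→S gives 8>5]
(A,R,Y): not NE [P1→C gives 9>2; P2→Q gives 9>1; P3→X gives 8>7]
(A,R,Z): not NE [P1→C gives 9>8; P2→Q gives 8>6; P3→X gives 8>6]
(A,S,X): not NE [P3→Y gives 8>6]
(A,S,Y): not NE [P1→C gives 8>4; P2→Q gives 9>5]
(A,S,Z): not NE [P2→Q gives 8>6; P3→Y gives 8>6]
(B,P,X): not NE [P1→C gives 7>2; P3→Z gives 10>3]
(B,P,Y): not NE [P1→A gives 9>4; P3→Z gives 10>9]
(B,P,Z): NE
(B,Q,X): not NE [P1→C gives 6>3]
(B,Q,Y): not NE [P2→P gives 8>5; P3→X gives 7>1]
(B,Q,Z): not NE [P1→C gives 7>0; P2→P gives 9>0; P3→X gives 7>4]
(B,R,X): not NE [P1→C gives 5>4]
(B,R,Y): not NE [P1→C gives 9>4; P2→P gives 8>7; P3→X gives 8>1]
(B,R,Z): not NE [P1→C gives 9>2; P2→P gives 9>2; P3→X gives 8>1]
(B,S,X): not NE [P1→A gives 7>3]
(B,S,Y): not NE [P2→P gives 8>1; P3→Z gives 5>3]
(B,S,Z): not NE [P1→A gives 9>4; P2→P gives 9>3]
(C,P,X): not NE [P2→R gives 5>3; P3→Y gives 8>0]
(C,P,Y): not NE [P1→A gives 9>8; P2→R gives 11>1]
(C,P,Z): not NE [P2→S gives 5>1; P3→Y gives 8>4]
(C,Q,X): not NE [P2→R gives 5>4; P3→Y gives 7>2]
(C,Q,Y): not NE [P1→B gives 4>0; P2→R gives 11>1]
(C,Q,Z): not NE [P2→S gives 5>0; P3→Y gives 7>0]
(C,R,X): not NE [P3→Z gives 8>2]
(C,R,Y): not NE [P3→Z gives 8>0]
(C,R,Z): not NE [P2→S gives 5>3]
(C,S,X): not NE [P1→A gives 7>1; P2→R gives 5>1; P3→Y gives 9>7]
(C,S,Y): not NE [P2→R gives 11>9]
(C,S,Z): not NE [P1→A gives 9>3; P3→Y gives 9>5]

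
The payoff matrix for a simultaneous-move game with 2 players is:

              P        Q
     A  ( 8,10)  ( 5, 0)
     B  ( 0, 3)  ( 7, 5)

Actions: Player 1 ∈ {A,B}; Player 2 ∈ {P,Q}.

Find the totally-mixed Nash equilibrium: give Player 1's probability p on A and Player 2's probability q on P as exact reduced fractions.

p=1/6, q=1/5

P1 indiff ⇒ q·8+(1-q)·5 = q·0+(1-q)·7 ⇒ q(8) = (1-q)(2) ⇒ q = 1/5
P2 indiff ⇒ p·10+(1-p)·3 = p·0+(1-p)·5 ⇒ p(10) = (1-p)(2) ⇒ p = 1/6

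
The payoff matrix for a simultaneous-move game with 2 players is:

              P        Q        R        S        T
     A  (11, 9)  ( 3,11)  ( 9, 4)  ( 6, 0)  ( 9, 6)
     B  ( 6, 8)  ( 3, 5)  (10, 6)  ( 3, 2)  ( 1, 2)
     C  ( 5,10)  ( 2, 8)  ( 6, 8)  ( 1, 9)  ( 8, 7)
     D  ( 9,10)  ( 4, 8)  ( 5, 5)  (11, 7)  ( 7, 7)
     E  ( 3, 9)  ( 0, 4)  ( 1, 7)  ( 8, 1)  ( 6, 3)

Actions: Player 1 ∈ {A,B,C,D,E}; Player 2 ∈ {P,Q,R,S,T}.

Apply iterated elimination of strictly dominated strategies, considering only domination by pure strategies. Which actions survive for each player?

P1 drop C (A beats it: P:11>5 Q:3>2 R:9>6 S:6>1 T:9>8)
P1 drop E (D beats it: P:9>3 Q:4>0 R:5>1 S:11>8 T:7>6)
P2 drop R (P beats it: A:9>4 B:8>6 D:10>5)
P1 drop B (D beats it: P:9>6 Q:4>3 S:11>3 T:7>1)
P2 drop S (P beats it: A:9>0 D:10>7)
P2 drop T (P beats it: A:9>6 D:10>7)
P1→{A,D} P2→{P,Q}

Survivors P1:{A,D} P2:{P,Q}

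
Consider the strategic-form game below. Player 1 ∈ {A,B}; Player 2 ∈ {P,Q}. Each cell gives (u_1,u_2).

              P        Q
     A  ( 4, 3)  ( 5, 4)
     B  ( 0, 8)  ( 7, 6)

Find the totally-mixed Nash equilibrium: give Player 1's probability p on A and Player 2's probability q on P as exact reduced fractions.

P1 indiff ⇒ q·4+(1-q)·5 = q·0+(1-q)·7 ⇒ q(4) = (1-q)(2) ⇒ q = 1/3
P2 indiff ⇒ p·3+(1-p)·8 = p·4+(1-p)·6 ⇒ p(-1) = (1-p)(-2) ⇒ p = 2/3

(p,q) = (2/3, 1/3)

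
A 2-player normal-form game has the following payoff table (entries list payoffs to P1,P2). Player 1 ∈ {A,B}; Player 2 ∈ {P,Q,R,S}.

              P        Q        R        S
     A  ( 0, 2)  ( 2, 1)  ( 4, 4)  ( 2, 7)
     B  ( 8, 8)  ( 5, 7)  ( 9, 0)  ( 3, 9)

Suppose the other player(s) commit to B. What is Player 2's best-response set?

BR_2 = {S}

u_2(P vs B) = 8
u_2(Q vs B) = 7
u_2(R vs B) = 0
u_2(S vs B) = 9
max payoff 9 at {S}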